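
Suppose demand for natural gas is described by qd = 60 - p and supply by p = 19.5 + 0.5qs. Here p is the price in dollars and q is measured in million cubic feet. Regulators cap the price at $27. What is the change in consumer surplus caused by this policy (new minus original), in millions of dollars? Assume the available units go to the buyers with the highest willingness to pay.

18

Rearranging supply gives qs = 2p - 39. Equilibrium: 60 - p = 2p - 39, so 99 = 3p and p* = 33, q* = 27.
Since 27 < 33, the ceiling is binding.
At p = 27: qd = 60 - 27 = 33 and qs = 2·27 - 39 = 15.
Consumer surplus without the control is ½ · (60 - 33) · 27 = 364.5.
With the ceiling, 15 units are sold at 27 (assume they go to the highest-value buyers). The demand price at q = 15 is 45, so CS = ½ · [(60 - 27) + (45 - 27)] · 15 = 382.5.
Change in consumer surplus = 382.5 - 364.5 = 18.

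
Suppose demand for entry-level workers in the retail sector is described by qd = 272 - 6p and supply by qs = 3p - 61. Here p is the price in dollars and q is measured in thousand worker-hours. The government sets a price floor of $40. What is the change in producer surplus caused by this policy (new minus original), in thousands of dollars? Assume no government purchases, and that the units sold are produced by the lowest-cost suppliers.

Setting quantity demanded equal to quantity supplied, 272 - 6p = 3p - 61, gives p* = 37 and q* = 50.
Since 40 > 37, the floor is binding.
At p = 40: qd = 272 - 6·40 = 32 and qs = 3·40 - 61 = 59.
Producer surplus without the control is ½ · (37 - 61/3) · 50 = 1250/3.
With the floor, 32 units are sold at 40. The supply price at q = 32 is 31, so PS = ½ · [(40 - 61/3) + (40 - 31)] · 32 = 1376/3.
Change in producer surplus = 1376/3 - 1250/3 = 42.

42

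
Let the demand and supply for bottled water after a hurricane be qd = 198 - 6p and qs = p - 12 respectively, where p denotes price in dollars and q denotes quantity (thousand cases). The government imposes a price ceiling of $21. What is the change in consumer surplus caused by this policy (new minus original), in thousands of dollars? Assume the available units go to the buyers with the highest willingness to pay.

74.25

Setting quantity demanded equal to quantity supplied, 198 - 6p = p - 12, gives p* = 30 and q* = 18.
Since 21 < 30, the ceiling is binding.
At p = 21: qd = 198 - 6·21 = 72 and qs = 21 - 12 = 9.
Consumer surplus without the control is ½ · (33 - 30) · 18 = 27.
With the ceiling, 9 units are sold at 21 (assume they go to the highest-value buyers). The demand price at q = 9 is 31.5, so CS = ½ · [(33 - 21) + (31.5 - 21)] · 9 = 101.25.
Change in consumer surplus = 101.25 - 27 = 74.25.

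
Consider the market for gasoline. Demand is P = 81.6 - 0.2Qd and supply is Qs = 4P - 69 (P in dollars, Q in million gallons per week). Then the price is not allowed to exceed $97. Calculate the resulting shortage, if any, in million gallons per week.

0

Rearranging demand gives Qd = 408 - 5P. Without the control the market clears where 408 - 5P = 4P - 69, i.e. P* = 53 and Q* = 143.
Since 97 is above P* = 53, the ceiling does not bind and the free-market outcome prevails.
Since the control does not bind, there is no shortage.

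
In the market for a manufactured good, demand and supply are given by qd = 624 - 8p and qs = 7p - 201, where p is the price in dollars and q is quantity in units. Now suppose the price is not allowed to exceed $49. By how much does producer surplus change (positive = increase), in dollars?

In a free market, 624 - 8p = 7p - 201 gives the equilibrium p* = 55, q* = 184.
Because the ceiling (49) lies below the market-clearing price, it is binding.
At p = 49: qd = 624 - 8·49 = 232 and qs = 7·49 - 201 = 142.
Producer surplus without the control is ½ · (55 - 201/7) · 184 = 16928/7.
With the ceiling, producers sell 142 units at 49, so PS = ½ · (49 - 201/7) · 142 = 10082/7.
Change in producer surplus = 10082/7 - 16928/7 = -978.

-978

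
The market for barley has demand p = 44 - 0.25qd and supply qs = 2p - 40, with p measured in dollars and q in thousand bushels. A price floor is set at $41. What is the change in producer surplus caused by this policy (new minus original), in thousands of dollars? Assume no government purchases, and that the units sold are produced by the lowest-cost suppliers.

Rearranging demand gives qd = 176 - 4p. In a free market, 176 - 4p = 2p - 40 gives the equilibrium p* = 36, q* = 32.
Since 41 > 36, the floor is binding.
At p = 41: qd = 176 - 4·41 = 12 and qs = 2·41 - 40 = 42.
Producer surplus without the control is ½ · (36 - 20) · 32 = 256.
With the floor, 12 units are sold at 41. The supply price at q = 12 is 26, so PS = ½ · [(41 - 20) + (41 - 26)] · 12 = 216.
Change in producer surplus = 216 - 256 = -40.

-40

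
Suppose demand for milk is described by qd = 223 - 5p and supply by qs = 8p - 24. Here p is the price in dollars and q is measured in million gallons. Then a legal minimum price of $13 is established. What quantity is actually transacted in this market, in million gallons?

128

In a free market, 223 - 5p = 8p - 24 gives the equilibrium p* = 19, q* = 128.
Since 13 is below p* = 19, the floor does not bind and the free-market outcome prevails.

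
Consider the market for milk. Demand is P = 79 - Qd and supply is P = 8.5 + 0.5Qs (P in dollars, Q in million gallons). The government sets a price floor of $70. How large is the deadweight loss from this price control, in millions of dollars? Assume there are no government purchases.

1083

Rearranging demand gives Qd = 79 - P; rearranging supply gives Qs = 2P - 17. Setting quantity demanded equal to quantity supplied, 79 - P = 2P - 17, gives P* = 32 and Q* = 47.
The floor of 70 is above the equilibrium price 32, so it binds.
At P = 70: Qd = 79 - 70 = 9 and Qs = 2·70 - 17 = 123.
Quantity traded falls to 9. At Q = 9 the demand price is 79 - 9 = 70 and the supply price is (17 + 9)/2 = 13.
Deadweight loss = ½ · (70 - 13) · (47 - 9) = ½ · 57 · 38 = 1083.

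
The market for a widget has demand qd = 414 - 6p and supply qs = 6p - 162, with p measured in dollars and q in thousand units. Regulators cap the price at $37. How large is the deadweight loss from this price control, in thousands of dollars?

726

In a free market, 414 - 6p = 6p - 162 gives the equilibrium p* = 48, q* = 126.
Because the ceiling (37) lies below the market-clearing price, it is binding.
At p = 37: qd = 414 - 6·37 = 192 and qs = 6·37 - 162 = 60.
Quantity traded falls to 60. At q = 60 the demand price is (414 - 60)/6 = 59 and the supply price is (162 + 60)/6 = 37.
Deadweight loss = ½ · (59 - 37) · (126 - 60) = ½ · 22 · 66 = 726.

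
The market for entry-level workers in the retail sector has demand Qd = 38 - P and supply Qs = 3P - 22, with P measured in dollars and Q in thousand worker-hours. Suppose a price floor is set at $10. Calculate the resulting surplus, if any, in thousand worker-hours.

0

Equilibrium: 38 - P = 3P - 22, so 60 = 4P and P* = 15, Q* = 23.
Since 10 is below P* = 15, the floor does not bind and the free-market outcome prevails.
Since the control does not bind, there is no surplus.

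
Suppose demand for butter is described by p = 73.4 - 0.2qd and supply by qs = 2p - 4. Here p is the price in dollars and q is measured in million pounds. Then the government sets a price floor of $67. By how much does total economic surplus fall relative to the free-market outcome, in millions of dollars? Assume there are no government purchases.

Rearranging demand gives qd = 367 - 5p. Without the control the market clears where 367 - 5p = 2p - 4, i.e. p* = 53 and q* = 102.
The floor of 67 is above the equilibrium price 53, so it binds.
At p = 67: qd = 367 - 5·67 = 32 and qs = 2·67 - 4 = 130.
Quantity traded falls to 32. At q = 32 the demand price is (367 - 32)/5 = 67 and the supply price is (4 + 32)/2 = 18.
Deadweight loss = ½ · (67 - 18) · (102 - 32) = ½ · 49 · 70 = 1715.

1715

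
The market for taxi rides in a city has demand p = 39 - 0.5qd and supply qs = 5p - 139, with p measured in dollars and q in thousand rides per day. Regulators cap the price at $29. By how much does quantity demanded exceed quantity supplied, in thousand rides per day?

Rearranging demand gives qd = 78 - 2p. In a free market, 78 - 2p = 5p - 139 gives the equilibrium p* = 31, q* = 16.
Because the ceiling (29) lies below the market-clearing price, it is binding.
At p = 29: qd = 78 - 2·29 = 20 and qs = 5·29 - 139 = 6.
Shortage = qd - qs = 20 - 6 = 14.

14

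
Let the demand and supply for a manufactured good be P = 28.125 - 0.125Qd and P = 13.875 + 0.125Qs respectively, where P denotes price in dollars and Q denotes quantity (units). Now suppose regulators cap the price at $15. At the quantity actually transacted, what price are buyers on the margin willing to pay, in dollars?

27

Rearranging demand gives Qd = 225 - 8P; rearranging supply gives Qs = 8P - 111. Setting quantity demanded equal to quantity supplied, 225 - 8P = 8P - 111, gives P* = 21 and Q* = 57.
Because the ceiling (15) lies below the market-clearing price, it is binding.
At P = 15: Qd = 225 - 8·15 = 105 and Qs = 8·15 - 111 = 9.
Only 9 units reach the market. On the demand curve, the marginal buyer's willingness to pay at Q = 9 is (225 - 9)/8 = 27.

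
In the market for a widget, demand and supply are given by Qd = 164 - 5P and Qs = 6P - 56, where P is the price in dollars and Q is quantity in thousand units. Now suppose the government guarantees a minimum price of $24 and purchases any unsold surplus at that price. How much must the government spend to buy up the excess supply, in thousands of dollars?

1056

In a free market, 164 - 5P = 6P - 56 gives the equilibrium P* = 20, Q* = 64.
Because the floor (24) lies above the market-clearing price, it is binding.
At P = 24: Qd = 164 - 5·24 = 44 and Qs = 6·24 - 56 = 88.
Surplus = Qs - Qd = 44.
Government expenditure = surplus × support price = 44 × 24 = 1056.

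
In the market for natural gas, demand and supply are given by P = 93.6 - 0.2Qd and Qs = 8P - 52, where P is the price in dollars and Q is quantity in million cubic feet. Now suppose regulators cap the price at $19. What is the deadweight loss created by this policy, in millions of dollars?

4586.4

Rearranging demand gives Qd = 468 - 5P. Without the control the market clears where 468 - 5P = 8P - 52, i.e. P* = 40 and Q* = 268.
Since 19 < 40, the ceiling is binding.
At P = 19: Qd = 468 - 5·19 = 373 and Qs = 8·19 - 52 = 100.
Quantity traded falls to 100. At Q = 100 the demand price is (468 - 100)/5 = 73.6 and the supply price is (52 + 100)/8 = 19.
Deadweight loss = ½ · (73.6 - 19) · (268 - 100) = ½ · 54.6 · 168 = 4586.4.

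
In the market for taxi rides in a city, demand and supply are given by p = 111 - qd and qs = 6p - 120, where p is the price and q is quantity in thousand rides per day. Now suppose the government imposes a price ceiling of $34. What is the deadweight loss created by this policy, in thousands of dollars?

0

Rearranging demand gives qd = 111 - p. Without the control the market clears where 111 - p = 6p - 120, i.e. p* = 33 and q* = 78.
The ceiling of 34 is above the equilibrium price 33, so it is not binding; the market clears at p* = 33, q* = 78.
Since the control does not bind, no trades are prevented and deadweight loss is zero.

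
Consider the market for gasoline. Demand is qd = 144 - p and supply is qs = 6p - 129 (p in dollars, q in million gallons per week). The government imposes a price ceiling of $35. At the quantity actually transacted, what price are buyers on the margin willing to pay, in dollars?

Setting quantity demanded equal to quantity supplied, 144 - p = 6p - 129, gives p* = 39 and q* = 105.
The ceiling of 35 is below the equilibrium price 39, so it binds.
At p = 35: qd = 144 - 35 = 109 and qs = 6·35 - 129 = 81.
Only 81 units reach the market. On the demand curve, the marginal buyer's willingness to pay at q = 81 is (144 - 81) = 63.

63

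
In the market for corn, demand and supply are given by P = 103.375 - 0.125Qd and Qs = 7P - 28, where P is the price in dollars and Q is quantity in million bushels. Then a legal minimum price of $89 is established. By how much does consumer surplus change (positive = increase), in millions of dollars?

-7776

Rearranging demand gives Qd = 827 - 8P. Setting quantity demanded equal to quantity supplied, 827 - 8P = 7P - 28, gives P* = 57 and Q* = 371.
Since 89 > 57, the floor is binding.
At P = 89: Qd = 827 - 8·89 = 115 and Qs = 7·89 - 28 = 595.
Consumer surplus without the control is ½ · (103.375 - 57) · 371 = 8602.5625.
With the floor, consumers buy 115 units at 89, so CS = ½ · (103.375 - 89) · 115 = 826.5625.
Change in consumer surplus = 826.5625 - 8602.5625 = -7776.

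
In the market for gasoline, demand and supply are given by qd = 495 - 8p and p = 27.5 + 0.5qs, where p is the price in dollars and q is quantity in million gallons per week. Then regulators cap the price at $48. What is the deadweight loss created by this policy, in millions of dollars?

61.25

Rearranging supply gives qs = 2p - 55. Setting quantity demanded equal to quantity supplied, 495 - 8p = 2p - 55, gives p* = 55 and q* = 55.
Since 48 < 55, the ceiling is binding.
At p = 48: qd = 495 - 8·48 = 111 and qs = 2·48 - 55 = 41.
Quantity traded falls to 41. At q = 41 the demand price is (495 - 41)/8 = 56.75 and the supply price is (55 + 41)/2 = 48.
Deadweight loss = ½ · (56.75 - 48) · (55 - 41) = ½ · 8.75 · 14 = 61.25.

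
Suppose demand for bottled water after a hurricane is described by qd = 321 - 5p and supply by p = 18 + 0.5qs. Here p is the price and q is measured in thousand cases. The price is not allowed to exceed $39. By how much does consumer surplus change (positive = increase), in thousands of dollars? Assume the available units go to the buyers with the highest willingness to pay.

Rearranging supply gives qs = 2p - 36. In a free market, 321 - 5p = 2p - 36 gives the equilibrium p* = 51, q* = 66.
Since 39 < 51, the ceiling is binding.
At p = 39: qd = 321 - 5·39 = 126 and qs = 2·39 - 36 = 42.
Consumer surplus without the control is ½ · (64.2 - 51) · 66 = 435.6.
With the ceiling, 42 units are sold at 39 (assume they go to the highest-value buyers). The demand price at q = 42 is 55.8, so CS = ½ · [(64.2 - 39) + (55.8 - 39)] · 42 = 882.
Change in consumer surplus = 882 - 435.6 = 446.4.

446.4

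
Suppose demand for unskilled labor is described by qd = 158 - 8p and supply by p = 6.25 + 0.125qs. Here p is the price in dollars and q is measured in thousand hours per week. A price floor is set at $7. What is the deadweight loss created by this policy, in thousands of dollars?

Rearranging supply gives qs = 8p - 50. Setting quantity demanded equal to quantity supplied, 158 - 8p = 8p - 50, gives p* = 13 and q* = 54.
Since 7 is below p* = 13, the floor does not bind and the free-market outcome prevails.
Since the control does not bind, no trades are prevented and deadweight loss is zero.

0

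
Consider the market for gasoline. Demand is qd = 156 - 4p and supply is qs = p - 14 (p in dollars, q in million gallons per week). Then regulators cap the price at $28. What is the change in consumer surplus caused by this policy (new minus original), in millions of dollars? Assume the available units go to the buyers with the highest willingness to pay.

79.5

Without the control the market clears where 156 - 4p = p - 14, i.e. p* = 34 and q* = 20.
Because the ceiling (28) lies below the market-clearing price, it is binding.
At p = 28: qd = 156 - 4·28 = 44 and qs = 28 - 14 = 14.
Consumer surplus without the control is ½ · (39 - 34) · 20 = 50.
With the ceiling, 14 units are sold at 28 (assume they go to the highest-value buyers). The demand price at q = 14 is 35.5, so CS = ½ · [(39 - 28) + (35.5 - 28)] · 14 = 129.5.
Change in consumer surplus = 129.5 - 50 = 79.5.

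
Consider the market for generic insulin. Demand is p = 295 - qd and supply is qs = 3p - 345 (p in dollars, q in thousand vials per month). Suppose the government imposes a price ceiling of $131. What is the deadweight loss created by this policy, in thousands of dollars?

5046

Rearranging demand gives qd = 295 - p. In a free market, 295 - p = 3p - 345 gives the equilibrium p* = 160, q* = 135.
Because the ceiling (131) lies below the market-clearing price, it is binding.
At p = 131: qd = 295 - 131 = 164 and qs = 3·131 - 345 = 48.
Quantity traded falls to 48. At q = 48 the demand price is 295 - 48 = 247 and the supply price is (345 + 48)/3 = 131.
Deadweight loss = ½ · (247 - 131) · (135 - 48) = ½ · 116 · 87 = 5046.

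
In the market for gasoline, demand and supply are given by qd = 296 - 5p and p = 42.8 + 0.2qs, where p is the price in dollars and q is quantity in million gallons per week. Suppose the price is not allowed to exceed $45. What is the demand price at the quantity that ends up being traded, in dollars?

Rearranging supply gives qs = 5p - 214. Without the control the market clears where 296 - 5p = 5p - 214, i.e. p* = 51 and q* = 41.
Since 45 < 51, the ceiling is binding.
At p = 45: qd = 296 - 5·45 = 71 and qs = 5·45 - 214 = 11.
Only 11 units reach the market. On the demand curve, the marginal buyer's willingness to pay at q = 11 is (296 - 11)/5 = 57.

57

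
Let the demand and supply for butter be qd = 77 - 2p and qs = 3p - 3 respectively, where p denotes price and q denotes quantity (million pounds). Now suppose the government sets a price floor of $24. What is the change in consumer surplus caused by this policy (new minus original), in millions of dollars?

Without the control the market clears where 77 - 2p = 3p - 3, i.e. p* = 16 and q* = 45.
The floor of 24 is above the equilibrium price 16, so it binds.
At p = 24: qd = 77 - 2·24 = 29 and qs = 3·24 - 3 = 69.
Consumer surplus without the control is ½ · (38.5 - 16) · 45 = 506.25.
With the floor, consumers buy 29 units at 24, so CS = ½ · (38.5 - 24) · 29 = 210.25.
Change in consumer surplus = 210.25 - 506.25 = -296.

-296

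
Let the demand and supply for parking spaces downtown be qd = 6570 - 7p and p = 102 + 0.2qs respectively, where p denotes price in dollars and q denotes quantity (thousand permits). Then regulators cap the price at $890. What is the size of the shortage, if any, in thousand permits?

0

Rearranging supply gives qs = 5p - 510. Setting quantity demanded equal to quantity supplied, 6570 - 7p = 5p - 510, gives p* = 590 and q* = 2440.
Since 890 is above p* = 590, the ceiling does not bind and the free-market outcome prevails.
Since the control does not bind, there is no shortage.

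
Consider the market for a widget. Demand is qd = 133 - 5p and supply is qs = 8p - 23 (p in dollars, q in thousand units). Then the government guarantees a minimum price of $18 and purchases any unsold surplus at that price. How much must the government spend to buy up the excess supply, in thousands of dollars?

Equilibrium: 133 - 5p = 8p - 23, so 156 = 13p and p* = 12, q* = 73.
Since 18 > 12, the floor is binding.
At p = 18: qd = 133 - 5·18 = 43 and qs = 8·18 - 23 = 121.
Surplus = qs - qd = 78.
Government expenditure = surplus × support price = 78 × 18 = 1404.

1404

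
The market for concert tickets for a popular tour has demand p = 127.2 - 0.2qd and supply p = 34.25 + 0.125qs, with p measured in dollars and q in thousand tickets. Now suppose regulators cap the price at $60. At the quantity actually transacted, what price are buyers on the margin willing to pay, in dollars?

Rearranging demand gives qd = 636 - 5p; rearranging supply gives qs = 8p - 274. In a free market, 636 - 5p = 8p - 274 gives the equilibrium p* = 70, q* = 286.
The ceiling of 60 is below the equilibrium price 70, so it binds.
At p = 60: qd = 636 - 5·60 = 336 and qs = 8·60 - 274 = 206.
Only 206 units reach the market. On the demand curve, the marginal buyer's willingness to pay at q = 206 is (636 - 206)/5 = 86.

86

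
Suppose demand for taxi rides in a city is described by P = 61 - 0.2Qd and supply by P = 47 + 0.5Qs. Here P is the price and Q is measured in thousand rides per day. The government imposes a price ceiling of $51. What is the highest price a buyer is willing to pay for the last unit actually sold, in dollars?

Rearranging demand gives Qd = 305 - 5P; rearranging supply gives Qs = 2P - 94. Equilibrium: 305 - 5P = 2P - 94, so 399 = 7P and P* = 57, Q* = 20.
Because the ceiling (51) lies below the market-clearing price, it is binding.
At P = 51: Qd = 305 - 5·51 = 50 and Qs = 2·51 - 94 = 8.
Only 8 units reach the market. On the demand curve, the marginal buyer's willingness to pay at Q = 8 is (305 - 8)/5 = 59.4.

59.4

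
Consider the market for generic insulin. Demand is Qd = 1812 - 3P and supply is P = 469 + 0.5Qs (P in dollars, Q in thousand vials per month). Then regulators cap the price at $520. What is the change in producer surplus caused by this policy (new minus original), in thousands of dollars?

Rearranging supply gives Qs = 2P - 938. In a free market, 1812 - 3P = 2P - 938 gives the equilibrium P* = 550, Q* = 162.
Because the ceiling (520) lies below the market-clearing price, it is binding.
At P = 520: Qd = 1812 - 3·520 = 252 and Qs = 2·520 - 938 = 102.
Producer surplus without the control is ½ · (550 - 469) · 162 = 6561.
With the ceiling, producers sell 102 units at 520, so PS = ½ · (520 - 469) · 102 = 2601.
Change in producer surplus = 2601 - 6561 = -3960.

-3960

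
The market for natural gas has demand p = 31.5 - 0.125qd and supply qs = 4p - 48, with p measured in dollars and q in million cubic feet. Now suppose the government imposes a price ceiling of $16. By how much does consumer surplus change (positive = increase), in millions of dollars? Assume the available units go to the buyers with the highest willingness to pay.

Rearranging demand gives qd = 252 - 8p. Setting quantity demanded equal to quantity supplied, 252 - 8p = 4p - 48, gives p* = 25 and q* = 52.
Since 16 < 25, the ceiling is binding.
At p = 16: qd = 252 - 8·16 = 124 and qs = 4·16 - 48 = 16.
Consumer surplus without the control is ½ · (31.5 - 25) · 52 = 169.
With the ceiling, 16 units are sold at 16 (assume they go to the highest-value buyers). The demand price at q = 16 is 29.5, so CS = ½ · [(31.5 - 16) + (29.5 - 16)] · 16 = 232.
Change in consumer surplus = 232 - 169 = 63.

63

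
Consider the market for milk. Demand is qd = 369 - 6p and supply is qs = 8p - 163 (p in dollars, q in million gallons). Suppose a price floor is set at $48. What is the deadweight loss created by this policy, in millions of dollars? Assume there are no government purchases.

Equilibrium: 369 - 6p = 8p - 163, so 532 = 14p and p* = 38, q* = 141.
The floor of 48 is above the equilibrium price 38, so it binds.
At p = 48: qd = 369 - 6·48 = 81 and qs = 8·48 - 163 = 221.
Quantity traded falls to 81. At q = 81 the demand price is (369 - 81)/6 = 48 and the supply price is (163 + 81)/8 = 30.5.
Deadweight loss = ½ · (48 - 30.5) · (141 - 81) = ½ · 17.5 · 60 = 525.

525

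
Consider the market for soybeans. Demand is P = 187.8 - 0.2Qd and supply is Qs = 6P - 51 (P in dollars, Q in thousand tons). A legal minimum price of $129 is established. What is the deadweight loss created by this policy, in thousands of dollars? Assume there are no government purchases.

Rearranging demand gives Qd = 939 - 5P. Setting quantity demanded equal to quantity supplied, 939 - 5P = 6P - 51, gives P* = 90 and Q* = 489.
The floor of 129 is above the equilibrium price 90, so it binds.
At P = 129: Qd = 939 - 5·129 = 294 and Qs = 6·129 - 51 = 723.
Quantity traded falls to 294. At Q = 294 the demand price is (939 - 294)/5 = 129 and the supply price is (51 + 294)/6 = 57.5.
Deadweight loss = ½ · (129 - 57.5) · (489 - 294) = ½ · 71.5 · 195 = 6971.25.

6971.25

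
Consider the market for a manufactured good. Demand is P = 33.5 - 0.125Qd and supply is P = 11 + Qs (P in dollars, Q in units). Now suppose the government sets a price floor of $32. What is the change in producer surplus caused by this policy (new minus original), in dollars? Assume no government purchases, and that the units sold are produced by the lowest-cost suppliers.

-20

Rearranging demand gives Qd = 268 - 8P; rearranging supply gives Qs = P - 11. Equilibrium: 268 - 8P = P - 11, so 279 = 9P and P* = 31, Q* = 20.
The floor of 32 is above the equilibrium price 31, so it binds.
At P = 32: Qd = 268 - 8·32 = 12 and Qs = 32 - 11 = 21.
Producer surplus without the control is ½ · (31 - 11) · 20 = 200.
With the floor, 12 units are sold at 32. The supply price at Q = 12 is 23, so PS = ½ · [(32 - 11) + (32 - 23)] · 12 = 180.
Change in producer surplus = 180 - 200 = -20.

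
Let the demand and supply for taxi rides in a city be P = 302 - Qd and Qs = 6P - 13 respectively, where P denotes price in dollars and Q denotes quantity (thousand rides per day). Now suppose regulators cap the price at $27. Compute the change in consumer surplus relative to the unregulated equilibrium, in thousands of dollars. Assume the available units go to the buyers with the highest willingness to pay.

-3150

Rearranging demand gives Qd = 302 - P. In a free market, 302 - P = 6P - 13 gives the equilibrium P* = 45, Q* = 257.
The ceiling of 27 is below the equilibrium price 45, so it binds.
At P = 27: Qd = 302 - 27 = 275 and Qs = 6·27 - 13 = 149.
Consumer surplus without the control is ½ · (302 - 45) · 257 = 33024.5.
With the ceiling, 149 units are sold at 27 (assume they go to the highest-value buyers). The demand price at Q = 149 is 153, so CS = ½ · [(302 - 27) + (153 - 27)] · 149 = 29874.5.
Change in consumer surplus = 29874.5 - 33024.5 = -3150.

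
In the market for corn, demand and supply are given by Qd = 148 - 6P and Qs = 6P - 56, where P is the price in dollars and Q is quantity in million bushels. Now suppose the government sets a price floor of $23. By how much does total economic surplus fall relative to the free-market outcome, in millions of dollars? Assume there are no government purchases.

216

Setting quantity demanded equal to quantity supplied, 148 - 6P = 6P - 56, gives P* = 17 and Q* = 46.
Because the floor (23) lies above the market-clearing price, it is binding.
At P = 23: Qd = 148 - 6·23 = 10 and Qs = 6·23 - 56 = 82.
Quantity traded falls to 10. At Q = 10 the demand price is (148 - 10)/6 = 23 and the supply price is (56 + 10)/6 = 11.
Deadweight loss = ½ · (23 - 11) · (46 - 10) = ½ · 12 · 36 = 216.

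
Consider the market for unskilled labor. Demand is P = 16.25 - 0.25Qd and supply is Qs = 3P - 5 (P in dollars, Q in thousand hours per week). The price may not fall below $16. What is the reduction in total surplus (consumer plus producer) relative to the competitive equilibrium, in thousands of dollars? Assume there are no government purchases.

Rearranging demand gives Qd = 65 - 4P. Equilibrium: 65 - 4P = 3P - 5, so 70 = 7P and P* = 10, Q* = 25.
The floor of 16 is above the equilibrium price 10, so it binds.
At P = 16: Qd = 65 - 4·16 = 1 and Qs = 3·16 - 5 = 43.
Quantity traded falls to 1. At Q = 1 the demand price is (65 - 1)/4 = 16 and the supply price is (5 + 1)/3 = 2.
Deadweight loss = ½ · (16 - 2) · (25 - 1) = ½ · 14 · 24 = 168.

168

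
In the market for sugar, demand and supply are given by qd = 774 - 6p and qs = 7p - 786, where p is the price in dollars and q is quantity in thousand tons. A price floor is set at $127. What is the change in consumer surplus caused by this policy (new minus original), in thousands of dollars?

Equilibrium: 774 - 6p = 7p - 786, so 1560 = 13p and p* = 120, q* = 54.
Since 127 > 120, the floor is binding.
At p = 127: qd = 774 - 6·127 = 12 and qs = 7·127 - 786 = 103.
Consumer surplus without the control is ½ · (129 - 120) · 54 = 243.
With the floor, consumers buy 12 units at 127, so CS = ½ · (129 - 127) · 12 = 12.
Change in consumer surplus = 12 - 243 = -231.

-231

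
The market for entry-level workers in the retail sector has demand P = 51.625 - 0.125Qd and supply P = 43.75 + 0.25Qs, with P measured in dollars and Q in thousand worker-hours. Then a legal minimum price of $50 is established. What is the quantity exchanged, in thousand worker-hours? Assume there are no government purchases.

13

Rearranging demand gives Qd = 413 - 8P; rearranging supply gives Qs = 4P - 175. Without the control the market clears where 413 - 8P = 4P - 175, i.e. P* = 49 and Q* = 21.
Since 50 > 49, the floor is binding.
At P = 50: Qd = 413 - 8·50 = 13 and Qs = 4·50 - 175 = 25.
The quantity actually transacted is the short side, demand: 13.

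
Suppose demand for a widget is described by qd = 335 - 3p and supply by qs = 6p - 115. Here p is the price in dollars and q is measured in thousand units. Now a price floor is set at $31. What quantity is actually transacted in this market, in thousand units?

185

Setting quantity demanded equal to quantity supplied, 335 - 3p = 6p - 115, gives p* = 50 and q* = 185.
Since 31 is below p* = 50, the floor does not bind and the free-market outcome prevails.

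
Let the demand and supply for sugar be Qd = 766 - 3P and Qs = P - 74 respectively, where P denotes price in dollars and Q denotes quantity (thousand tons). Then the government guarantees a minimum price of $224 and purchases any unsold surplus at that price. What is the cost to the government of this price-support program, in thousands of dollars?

Without the control the market clears where 766 - 3P = P - 74, i.e. P* = 210 and Q* = 136.
Since 224 > 210, the floor is binding.
At P = 224: Qd = 766 - 3·224 = 94 and Qs = 224 - 74 = 150.
Surplus = Qs - Qd = 56.
Government expenditure = surplus × support price = 56 × 224 = 12544.

12544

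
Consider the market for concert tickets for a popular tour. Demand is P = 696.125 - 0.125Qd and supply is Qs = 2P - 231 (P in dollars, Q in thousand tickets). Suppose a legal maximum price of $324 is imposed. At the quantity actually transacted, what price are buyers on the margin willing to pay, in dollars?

644

Rearranging demand gives Qd = 5569 - 8P. Equilibrium: 5569 - 8P = 2P - 231, so 5800 = 10P and P* = 580, Q* = 929.
Since 324 < 580, the ceiling is binding.
At P = 324: Qd = 5569 - 8·324 = 2977 and Qs = 2·324 - 231 = 417.
Only 417 units reach the market. On the demand curve, the marginal buyer's willingness to pay at Q = 417 is (5569 - 417)/8 = 644.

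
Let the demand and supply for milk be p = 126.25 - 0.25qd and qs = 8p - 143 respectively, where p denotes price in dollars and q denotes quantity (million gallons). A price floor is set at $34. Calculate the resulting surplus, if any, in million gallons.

Rearranging demand gives qd = 505 - 4p. Without the control the market clears where 505 - 4p = 8p - 143, i.e. p* = 54 and q* = 289.
Since 34 is below p* = 54, the floor does not bind and the free-market outcome prevails.
Since the control does not bind, there is no surplus.

0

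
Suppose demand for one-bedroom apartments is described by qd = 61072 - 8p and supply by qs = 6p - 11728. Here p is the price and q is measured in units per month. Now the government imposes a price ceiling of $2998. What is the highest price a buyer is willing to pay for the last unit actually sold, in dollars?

Without the control the market clears where 61072 - 8p = 6p - 11728, i.e. p* = 5200 and q* = 19472.
Since 2998 < 5200, the ceiling is binding.
At p = 2998: qd = 61072 - 8·2998 = 37088 and qs = 6·2998 - 11728 = 6260.
Only 6260 units reach the market. On the demand curve, the marginal buyer's willingness to pay at q = 6260 is (61072 - 6260)/8 = 6851.5.

6851.5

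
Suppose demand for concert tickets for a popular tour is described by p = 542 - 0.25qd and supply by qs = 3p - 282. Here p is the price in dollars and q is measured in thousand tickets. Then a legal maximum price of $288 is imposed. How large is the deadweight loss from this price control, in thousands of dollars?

Rearranging demand gives qd = 2168 - 4p. In a free market, 2168 - 4p = 3p - 282 gives the equilibrium p* = 350, q* = 768.
Since 288 < 350, the ceiling is binding.
At p = 288: qd = 2168 - 4·288 = 1016 and qs = 3·288 - 282 = 582.
Quantity traded falls to 582. At q = 582 the demand price is (2168 - 582)/4 = 396.5 and the supply price is (282 + 582)/3 = 288.
Deadweight loss = ½ · (396.5 - 288) · (768 - 582) = ½ · 108.5 · 186 = 10090.5.

10090.5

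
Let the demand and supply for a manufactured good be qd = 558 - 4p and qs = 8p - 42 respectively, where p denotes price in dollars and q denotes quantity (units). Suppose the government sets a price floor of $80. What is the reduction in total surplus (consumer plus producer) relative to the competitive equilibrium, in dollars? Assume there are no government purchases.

Setting quantity demanded equal to quantity supplied, 558 - 4p = 8p - 42, gives p* = 50 and q* = 358.
Because the floor (80) lies above the market-clearing price, it is binding.
At p = 80: qd = 558 - 4·80 = 238 and qs = 8·80 - 42 = 598.
Quantity traded falls to 238. At q = 238 the demand price is (558 - 238)/4 = 80 and the supply price is (42 + 238)/8 = 35.
Deadweight loss = ½ · (80 - 35) · (358 - 238) = ½ · 45 · 120 = 2700.

2700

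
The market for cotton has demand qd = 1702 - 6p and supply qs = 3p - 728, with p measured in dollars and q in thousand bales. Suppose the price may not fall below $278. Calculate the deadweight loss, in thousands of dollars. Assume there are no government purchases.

576

In a free market, 1702 - 6p = 3p - 728 gives the equilibrium p* = 270, q* = 82.
Because the floor (278) lies above the market-clearing price, it is binding.
At p = 278: qd = 1702 - 6·278 = 34 and qs = 3·278 - 728 = 106.
Quantity traded falls to 34. At q = 34 the demand price is (1702 - 34)/6 = 278 and the supply price is (728 + 34)/3 = 254.
Deadweight loss = ½ · (278 - 254) · (82 - 34) = ½ · 24 · 48 = 576.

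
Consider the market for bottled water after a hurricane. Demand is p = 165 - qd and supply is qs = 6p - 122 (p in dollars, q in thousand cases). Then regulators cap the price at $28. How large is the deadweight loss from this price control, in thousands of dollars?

3549

Rearranging demand gives qd = 165 - p. Setting quantity demanded equal to quantity supplied, 165 - p = 6p - 122, gives p* = 41 and q* = 124.
Since 28 < 41, the ceiling is binding.
At p = 28: qd = 165 - 28 = 137 and qs = 6·28 - 122 = 46.
Quantity traded falls to 46. At q = 46 the demand price is 165 - 46 = 119 and the supply price is (122 + 46)/6 = 28.
Deadweight loss = ½ · (119 - 28) · (124 - 46) = ½ · 91 · 78 = 3549.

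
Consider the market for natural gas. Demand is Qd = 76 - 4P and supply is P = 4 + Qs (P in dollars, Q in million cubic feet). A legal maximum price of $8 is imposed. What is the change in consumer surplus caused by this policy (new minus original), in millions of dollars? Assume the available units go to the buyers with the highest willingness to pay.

Rearranging supply gives Qs = P - 4. Setting quantity demanded equal to quantity supplied, 76 - 4P = P - 4, gives P* = 16 and Q* = 12.
Because the ceiling (8) lies below the market-clearing price, it is binding.
At P = 8: Qd = 76 - 4·8 = 44 and Qs = 8 - 4 = 4.
Consumer surplus without the control is ½ · (19 - 16) · 12 = 18.
With the ceiling, 4 units are sold at 8 (assume they go to the highest-value buyers). The demand price at Q = 4 is 18, so CS = ½ · [(19 - 8) + (18 - 8)] · 4 = 42.
Change in consumer surplus = 42 - 18 = 24.

24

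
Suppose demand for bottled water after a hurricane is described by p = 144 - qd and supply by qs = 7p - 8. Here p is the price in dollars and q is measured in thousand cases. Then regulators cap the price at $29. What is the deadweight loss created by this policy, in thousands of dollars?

Rearranging demand gives qd = 144 - p. Setting quantity demanded equal to quantity supplied, 144 - p = 7p - 8, gives p* = 19 and q* = 125.
Since 29 is above p* = 19, the ceiling does not bind and the free-market outcome prevails.
Since the control does not bind, no trades are prevented and deadweight loss is zero.

0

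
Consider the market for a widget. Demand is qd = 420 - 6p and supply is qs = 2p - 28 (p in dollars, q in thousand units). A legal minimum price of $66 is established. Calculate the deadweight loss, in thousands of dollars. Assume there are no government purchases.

1200

In a free market, 420 - 6p = 2p - 28 gives the equilibrium p* = 56, q* = 84.
Because the floor (66) lies above the market-clearing price, it is binding.
At p = 66: qd = 420 - 6·66 = 24 and qs = 2·66 - 28 = 104.
Quantity traded falls to 24. At q = 24 the demand price is (420 - 24)/6 = 66 and the supply price is (28 + 24)/2 = 26.
Deadweight loss = ½ · (66 - 26) · (84 - 24) = ½ · 40 · 60 = 1200.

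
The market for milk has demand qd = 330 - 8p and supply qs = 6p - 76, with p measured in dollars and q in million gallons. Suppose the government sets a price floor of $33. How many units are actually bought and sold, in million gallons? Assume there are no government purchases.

Equilibrium: 330 - 8p = 6p - 76, so 406 = 14p and p* = 29, q* = 98.
The floor of 33 is above the equilibrium price 29, so it binds.
At p = 33: qd = 330 - 8·33 = 66 and qs = 6·33 - 76 = 122.
The quantity actually transacted is the short side, demand: 66.

66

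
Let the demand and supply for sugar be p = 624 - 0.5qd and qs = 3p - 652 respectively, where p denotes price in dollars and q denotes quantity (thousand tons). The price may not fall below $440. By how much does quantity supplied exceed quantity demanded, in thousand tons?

Rearranging demand gives qd = 1248 - 2p. Equilibrium: 1248 - 2p = 3p - 652, so 1900 = 5p and p* = 380, q* = 488.
The floor of 440 is above the equilibrium price 380, so it binds.
At p = 440: qd = 1248 - 2·440 = 368 and qs = 3·440 - 652 = 668.
Surplus = qs - qd = 668 - 368 = 300.

300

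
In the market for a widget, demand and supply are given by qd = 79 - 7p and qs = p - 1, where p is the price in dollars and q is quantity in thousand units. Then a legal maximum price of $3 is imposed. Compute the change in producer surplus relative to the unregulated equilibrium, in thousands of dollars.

-38.5

Equilibrium: 79 - 7p = p - 1, so 80 = 8p and p* = 10, q* = 9.
Since 3 < 10, the ceiling is binding.
At p = 3: qd = 79 - 7·3 = 58 and qs = 3 - 1 = 2.
Producer surplus without the control is ½ · (10 - 1) · 9 = 40.5.
With the ceiling, producers sell 2 units at 3, so PS = ½ · (3 - 1) · 2 = 2.
Change in producer surplus = 2 - 40.5 = -38.5.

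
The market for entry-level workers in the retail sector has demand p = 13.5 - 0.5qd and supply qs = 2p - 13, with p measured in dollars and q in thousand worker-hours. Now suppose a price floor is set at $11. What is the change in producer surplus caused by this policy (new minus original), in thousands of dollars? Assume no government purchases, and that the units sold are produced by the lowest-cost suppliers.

4

Rearranging demand gives qd = 27 - 2p. Without the control the market clears where 27 - 2p = 2p - 13, i.e. p* = 10 and q* = 7.
The floor of 11 is above the equilibrium price 10, so it binds.
At p = 11: qd = 27 - 2·11 = 5 and qs = 2·11 - 13 = 9.
Producer surplus without the control is ½ · (10 - 6.5) · 7 = 12.25.
With the floor, 5 units are sold at 11. The supply price at q = 5 is 9, so PS = ½ · [(11 - 6.5) + (11 - 9)] · 5 = 16.25.
Change in producer surplus = 16.25 - 12.25 = 4.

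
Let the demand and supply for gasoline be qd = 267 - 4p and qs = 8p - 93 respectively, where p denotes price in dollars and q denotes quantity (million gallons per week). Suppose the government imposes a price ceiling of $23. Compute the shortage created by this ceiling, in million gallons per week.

Equilibrium: 267 - 4p = 8p - 93, so 360 = 12p and p* = 30, q* = 147.
Because the ceiling (23) lies below the market-clearing price, it is binding.
At p = 23: qd = 267 - 4·23 = 175 and qs = 8·23 - 93 = 91.
Shortage = qd - qs = 175 - 91 = 84.

84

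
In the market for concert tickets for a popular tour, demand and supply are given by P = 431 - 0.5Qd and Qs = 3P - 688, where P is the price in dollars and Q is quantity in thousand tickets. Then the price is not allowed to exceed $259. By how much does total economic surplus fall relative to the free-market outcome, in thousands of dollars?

9753.75

Rearranging demand gives Qd = 862 - 2P. Without the control the market clears where 862 - 2P = 3P - 688, i.e. P* = 310 and Q* = 242.
The ceiling of 259 is below the equilibrium price 310, so it binds.
At P = 259: Qd = 862 - 2·259 = 344 and Qs = 3·259 - 688 = 89.
Quantity traded falls to 89. At Q = 89 the demand price is (862 - 89)/2 = 386.5 and the supply price is (688 + 89)/3 = 259.
Deadweight loss = ½ · (386.5 - 259) · (242 - 89) = ½ · 127.5 · 153 = 9753.75.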